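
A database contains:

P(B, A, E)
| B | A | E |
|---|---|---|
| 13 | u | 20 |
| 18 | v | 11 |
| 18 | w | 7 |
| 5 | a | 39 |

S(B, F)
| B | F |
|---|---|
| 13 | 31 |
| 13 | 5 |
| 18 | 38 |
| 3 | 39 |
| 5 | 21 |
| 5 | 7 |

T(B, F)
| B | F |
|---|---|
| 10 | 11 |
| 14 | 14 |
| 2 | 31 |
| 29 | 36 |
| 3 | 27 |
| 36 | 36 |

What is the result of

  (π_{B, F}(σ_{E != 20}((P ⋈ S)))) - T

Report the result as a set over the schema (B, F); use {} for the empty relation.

Joining P and S on B yields {(13, u, 20, 31), (13, u, 20, 5), (18, v, 11, 38), (18, w, 7, 38), (5, a, 39, 21), (5, a, 39, 7)}.
Apply σ_{E != 20}; surviving tuples: {(18, v, 11, 38), (18, w, 7, 38), (5, a, 39, 21), (5, a, 39, 7)}
π_{B, F} gives {(18, 38), (5, 21), (5, 7)} (1 duplicate(s) eliminated).
Difference: {(18, 38), (5, 21), (5, 7)} with {(10, 11), (14, 14), (2, 31), (29, 36), (3, 27), (36, 36)} → {(18, 38), (5, 21), (5, 7)}

{(18, 38), (5, 21), (5, 7)}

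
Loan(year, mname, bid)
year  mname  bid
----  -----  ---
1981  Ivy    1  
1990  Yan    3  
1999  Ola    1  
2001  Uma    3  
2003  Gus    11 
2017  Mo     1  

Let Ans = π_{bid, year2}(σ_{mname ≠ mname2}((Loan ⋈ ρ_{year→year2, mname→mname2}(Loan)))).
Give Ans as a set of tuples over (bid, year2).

ρ[year→year2, mname→mname2]: schema becomes (year2, mname2, bid); tuples unchanged.
Loan ⋈ ρ_{year→year2, mname→mname2}(Loan) (natural join on bid): {(1981, Ivy, 1, 1981, Ivy), (1981, Ivy, 1, 1999, Ola), (1981, Ivy, 1, 2017, Mo), (1990, Yan, 3, 1990, Yan), (1990, Yan, 3, 2001, Uma), (1999, Ola, 1, 1981, Ivy), (1999, Ola, 1, 1999, Ola), (1999, Ola, 1, 2017, Mo), (2001, Uma, 3, 1990, Yan), (2001, Uma, 3, 2001, Uma), (2003, Gus, 11, 2003, Gus), (2017, Mo, 1, 1981, Ivy), (2017, Mo, 1, 1999, Ola), (2017, Mo, 1, 2017, Mo)}
Selection mname ≠ mname2: {(1981, Ivy, 1, 1999, Ola), (1981, Ivy, 1, 2017, Mo), (1990, Yan, 3, 2001, Uma), (1999, Ola, 1, 1981, Ivy), (1999, Ola, 1, 2017, Mo), (2001, Uma, 3, 1990, Yan), (2017, Mo, 1, 1981, Ivy), (2017, Mo, 1, 1999, Ola)}
Keep only column(s) bid, year2 (3 duplicate(s) eliminated): {(1, 1981), (1, 1999), (1, 2017), (3, 1990), (3, 2001)}

{(1, 1981), (1, 1999), (1, 2017), (3, 1990), (3, 2001)}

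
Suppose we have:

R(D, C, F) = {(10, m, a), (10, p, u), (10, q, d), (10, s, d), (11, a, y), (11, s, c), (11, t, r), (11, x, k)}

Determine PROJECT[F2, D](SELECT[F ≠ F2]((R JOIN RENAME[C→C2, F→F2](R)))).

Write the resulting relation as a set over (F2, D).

ρ[C→C2, F→F2]: schema becomes (D, C2, F2); tuples unchanged.
Natural join on D: {(10, m, a, m, a), (10, m, a, p, u), (10, m, a, q, d), (10, m, a, s, d), (10, p, u, m, a), (10, p, u, p, u), (10, p, u, q, d), (10, p, u, s, d), (10, q, d, m, a), (10, q, d, p, u), (10, q, d, q, d), (10, q, d, s, d), (10, s, d, m, a), (10, s, d, p, u), (10, s, d, q, d), (10, s, d, s, d), (11, a, y, a, y), (11, a, y, s, c), (11, a, y, t, r), (11, a, y, x, k), (11, s, c, a, y), (11, s, c, s, c), (11, s, c, t, r), (11, s, c, x, k), (11, t, r, a, y), (11, t, r, s, c), (11, t, r, t, r), (11, t, r, x, k), (11, x, k, a, y), (11, x, k, s, c), (11, x, k, t, r), (11, x, k, x, k)}
Filtering on F ≠ F2 leaves {(10, m, a, p, u), (10, m, a, q, d), (10, m, a, s, d), (10, p, u, m, a), (10, p, u, q, d), (10, p, u, s, d), (10, q, d, m, a), (10, q, d, p, u), (10, s, d, m, a), (10, s, d, p, u), (11, a, y, s, c), (11, a, y, t, r), (11, a, y, x, k), (11, s, c, a, y), (11, s, c, t, r), (11, s, c, x, k), (11, t, r, a, y), (11, t, r, s, c), (11, t, r, x, k), (11, x, k, a, y), (11, x, k, s, c), (11, x, k, t, r)}.
π[F2, D]: project onto (F2, D) (15 duplicate(s) eliminated) → {(a, 10), (c, 11), (d, 10), (k, 11), (r, 11), (u, 10), (y, 11)}

{(a, 10), (c, 11), (d, 10), (k, 11), (r, 11), (u, 10), (y, 11)}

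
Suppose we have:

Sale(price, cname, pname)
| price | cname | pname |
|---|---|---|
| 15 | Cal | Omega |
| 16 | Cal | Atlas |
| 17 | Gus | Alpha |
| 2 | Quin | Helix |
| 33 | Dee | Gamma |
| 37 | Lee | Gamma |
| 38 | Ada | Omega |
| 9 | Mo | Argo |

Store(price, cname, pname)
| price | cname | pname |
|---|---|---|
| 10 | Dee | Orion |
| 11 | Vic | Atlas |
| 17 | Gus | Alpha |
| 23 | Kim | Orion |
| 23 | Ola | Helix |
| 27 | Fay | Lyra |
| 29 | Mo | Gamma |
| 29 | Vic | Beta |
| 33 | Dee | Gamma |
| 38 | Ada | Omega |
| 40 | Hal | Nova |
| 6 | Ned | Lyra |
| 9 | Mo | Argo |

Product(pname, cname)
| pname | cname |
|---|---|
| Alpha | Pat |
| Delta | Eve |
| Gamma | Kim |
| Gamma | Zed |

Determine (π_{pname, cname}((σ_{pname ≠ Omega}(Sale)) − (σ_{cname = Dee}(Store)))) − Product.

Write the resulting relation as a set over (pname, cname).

Filtering on pname ≠ Omega leaves {(16, Cal, Atlas), (17, Gus, Alpha), (2, Quin, Helix), (33, Dee, Gamma), (37, Lee, Gamma), (9, Mo, Argo)}.
Filtering on cname = Dee leaves {(10, Dee, Orion), (33, Dee, Gamma)}.
Difference: {(16, Cal, Atlas), (17, Gus, Alpha), (2, Quin, Helix), (33, Dee, Gamma), (37, Lee, Gamma), (9, Mo, Argo)} with {(10, Dee, Orion), (33, Dee, Gamma)} → {(16, Cal, Atlas), (17, Gus, Alpha), (2, Quin, Helix), (37, Lee, Gamma), (9, Mo, Argo)}
π[pname, cname]: project onto (pname, cname) → {(Alpha, Gus), (Argo, Mo), (Atlas, Cal), (Gamma, Lee), (Helix, Quin)}
Difference: {(Alpha, Gus), (Argo, Mo), (Atlas, Cal), (Gamma, Lee), (Helix, Quin)} with {(Alpha, Pat), (Delta, Eve), (Gamma, Kim), (Gamma, Zed)} → {(Alpha, Gus), (Argo, Mo), (Atlas, Cal), (Gamma, Lee), (Helix, Quin)}

{(Alpha, Gus), (Argo, Mo), (Atlas, Cal), (Gamma, Lee), (Helix, Quin)}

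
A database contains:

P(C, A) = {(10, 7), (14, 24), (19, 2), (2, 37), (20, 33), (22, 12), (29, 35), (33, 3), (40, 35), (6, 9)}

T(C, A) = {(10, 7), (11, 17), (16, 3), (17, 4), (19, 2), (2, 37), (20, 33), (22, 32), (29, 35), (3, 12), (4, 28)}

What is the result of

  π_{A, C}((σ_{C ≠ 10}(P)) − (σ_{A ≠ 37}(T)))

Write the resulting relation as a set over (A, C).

Selection C ≠ 10: {(14, 24), (19, 2), (2, 37), (20, 33), (22, 12), (29, 35), (33, 3), (40, 35), (6, 9)}
Selection A ≠ 37: {(10, 7), (11, 17), (16, 3), (17, 4), (19, 2), (20, 33), (22, 32), (29, 35), (3, 12), (4, 28)}
Difference: {(14, 24), (19, 2), (2, 37), (20, 33), (22, 12), (29, 35), (33, 3), (40, 35), (6, 9)} with {(10, 7), (11, 17), (16, 3), (17, 4), (19, 2), (20, 33), (22, 32), (29, 35), (3, 12), (4, 28)} → {(14, 24), (2, 37), (22, 12), (33, 3), (40, 35), (6, 9)}
Keep only column(s) A, C: {(12, 22), (24, 14), (3, 33), (35, 40), (37, 2), (9, 6)}

{(12, 22), (24, 14), (3, 33), (35, 40), (37, 2), (9, 6)}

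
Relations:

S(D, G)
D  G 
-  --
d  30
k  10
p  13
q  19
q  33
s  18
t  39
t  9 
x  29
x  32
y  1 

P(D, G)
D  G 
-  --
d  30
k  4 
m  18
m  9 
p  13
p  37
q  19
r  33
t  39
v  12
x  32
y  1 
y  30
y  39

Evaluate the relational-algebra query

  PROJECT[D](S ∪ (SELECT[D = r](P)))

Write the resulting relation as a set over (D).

Apply σ_{D = r}; surviving tuples: {(r, 33)}
Union: {(d, 30), (k, 10), (p, 13), (q, 19), (q, 33), (s, 18), (t, 39), (t, 9), (x, 29), (x, 32), (y, 1)} with {(r, 33)} → {(d, 30), (k, 10), (p, 13), (q, 19), (q, 33), (r, 33), (s, 18), (t, 39), (t, 9), (x, 29), (x, 32), (y, 1)}
π_{D} gives {d, k, p, q, r, s, t, x, y} (3 duplicate(s) eliminated).

{d, k, p, q, r, s, t, x, y}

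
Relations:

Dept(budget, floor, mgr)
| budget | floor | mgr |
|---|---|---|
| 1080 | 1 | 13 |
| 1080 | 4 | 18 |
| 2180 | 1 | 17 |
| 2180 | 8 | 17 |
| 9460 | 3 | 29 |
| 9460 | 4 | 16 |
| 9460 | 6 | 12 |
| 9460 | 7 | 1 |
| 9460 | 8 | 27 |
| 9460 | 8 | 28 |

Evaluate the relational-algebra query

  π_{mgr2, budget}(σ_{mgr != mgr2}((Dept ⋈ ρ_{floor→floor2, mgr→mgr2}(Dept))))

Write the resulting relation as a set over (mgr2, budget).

ρ[floor→floor2, mgr→mgr2]: schema becomes (budget, floor2, mgr2); tuples unchanged.
Joining Dept and ρ_{floor→floor2, mgr→mgr2}(Dept) on budget yields {(1080, 1, 13, 1, 13), (1080, 1, 13, 4, 18), (1080, 4, 18, 1, 13), (1080, 4, 18, 4, 18), (2180, 1, 17, 1, 17), (2180, 1, 17, 8, 17), (2180, 8, 17, 1, 17), (2180, 8, 17, 8, 17), (9460, 3, 29, 3, 29), (9460, 3, 29, 4, 16), (9460, 3, 29, 6, 12), (9460, 3, 29, 7, 1), (9460, 3, 29, 8, 27), (9460, 3, 29, 8, 28), (9460, 4, 16, 3, 29), (9460, 4, 16, 4, 16), (9460, 4, 16, 6, 12), (9460, 4, 16, 7, 1), (9460, 4, 16, 8, 27), (9460, 4, 16, 8, 28), (9460, 6, 12, 3, 29), (9460, 6, 12, 4, 16), (9460, 6, 12, 6, 12), (9460, 6, 12, 7, 1), (9460, 6, 12, 8, 27), (9460, 6, 12, 8, 28), (9460, 7, 1, 3, 29), (9460, 7, 1, 4, 16), (9460, 7, 1, 6, 12), (9460, 7, 1, 7, 1), (9460, 7, 1, 8, 27), (9460, 7, 1, 8, 28), (9460, 8, 27, 3, 29), (9460, 8, 27, 4, 16), (9460, 8, 27, 6, 12), (9460, 8, 27, 7, 1), (9460, 8, 27, 8, 27), (9460, 8, 27, 8, 28), (9460, 8, 28, 3, 29), (9460, 8, 28, 4, 16), (9460, 8, 28, 6, 12), (9460, 8, 28, 7, 1), (9460, 8, 28, 8, 27), (9460, 8, 28, 8, 28)}.
σ[mgr != mgr2]: keep tuples satisfying mgr != mgr2 → {(1080, 1, 13, 4, 18), (1080, 4, 18, 1, 13), (9460, 3, 29, 4, 16), (9460, 3, 29, 6, 12), (9460, 3, 29, 7, 1), (9460, 3, 29, 8, 27), (9460, 3, 29, 8, 28), (9460, 4, 16, 3, 29), (9460, 4, 16, 6, 12), (9460, 4, 16, 7, 1), (9460, 4, 16, 8, 27), (9460, 4, 16, 8, 28), (9460, 6, 12, 3, 29), (9460, 6, 12, 4, 16), (9460, 6, 12, 7, 1), (9460, 6, 12, 8, 27), (9460, 6, 12, 8, 28), (9460, 7, 1, 3, 29), (9460, 7, 1, 4, 16), (9460, 7, 1, 6, 12), (9460, 7, 1, 8, 27), (9460, 7, 1, 8, 28), (9460, 8, 27, 3, 29), (9460, 8, 27, 4, 16), (9460, 8, 27, 6, 12), (9460, 8, 27, 7, 1), (9460, 8, 27, 8, 28), (9460, 8, 28, 3, 29), (9460, 8, 28, 4, 16), (9460, 8, 28, 6, 12), (9460, 8, 28, 7, 1), (9460, 8, 28, 8, 27)}
Keep only column(s) mgr2, budget (24 duplicate(s) eliminated): {(1, 9460), (12, 9460), (13, 1080), (16, 9460), (18, 1080), (27, 9460), (28, 9460), (29, 9460)}

{(1, 9460), (12, 9460), (13, 1080), (16, 9460), (18, 1080), (27, 9460), (28, 9460), (29, 9460)}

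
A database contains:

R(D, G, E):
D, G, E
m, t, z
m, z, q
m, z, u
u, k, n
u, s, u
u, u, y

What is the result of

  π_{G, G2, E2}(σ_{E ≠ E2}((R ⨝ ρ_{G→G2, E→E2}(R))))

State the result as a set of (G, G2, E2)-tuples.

ρ[G→G2, E→E2]: schema becomes (D, G2, E2); tuples unchanged.
Joining R and ρ_{G→G2, E→E2}(R) on D yields {(m, t, z, t, z), (m, t, z, z, q), (m, t, z, z, u), (m, z, q, t, z), (m, z, q, z, q), (m, z, q, z, u), (m, z, u, t, z), (m, z, u, z, q), (m, z, u, z, u), (u, k, n, k, n), (u, k, n, s, u), (u, k, n, u, y), (u, s, u, k, n), (u, s, u, s, u), (u, s, u, u, y), (u, u, y, k, n), (u, u, y, s, u), (u, u, y, u, y)}.
Selection E ≠ E2: {(m, t, z, z, q), (m, t, z, z, u), (m, z, q, t, z), (m, z, q, z, u), (m, z, u, t, z), (m, z, u, z, q), (u, k, n, s, u), (u, k, n, u, y), (u, s, u, k, n), (u, s, u, u, y), (u, u, y, k, n), (u, u, y, s, u)}
Projecting to G, G2, E2 (1 duplicate(s) eliminated): {(k, s, u), (k, u, y), (s, k, n), (s, u, y), (t, z, q), (t, z, u), (u, k, n), (u, s, u), (z, t, z), (z, z, q), (z, z, u)}

{(k, s, u), (k, u, y), (s, k, n), (s, u, y), (t, z, q), (t, z, u), (u, k, n), (u, s, u), (z, t, z), (z, z, q), (z, z, u)}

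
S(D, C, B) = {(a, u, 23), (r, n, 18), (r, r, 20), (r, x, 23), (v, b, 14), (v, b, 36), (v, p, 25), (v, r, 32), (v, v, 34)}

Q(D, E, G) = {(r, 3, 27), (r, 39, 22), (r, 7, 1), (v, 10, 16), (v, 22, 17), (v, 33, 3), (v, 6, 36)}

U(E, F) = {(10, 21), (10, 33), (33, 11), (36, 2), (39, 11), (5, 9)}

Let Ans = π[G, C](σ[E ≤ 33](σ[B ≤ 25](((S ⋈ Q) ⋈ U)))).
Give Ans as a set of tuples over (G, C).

{(16, b), (16, p), (3, b), (3, p)}

Joining S and Q on D yields {(r, n, 18, 3, 27), (r, n, 18, 39, 22), (r, n, 18, 7, 1), (r, r, 20, 3, 27), (r, r, 20, 39, 22), (r, r, 20, 7, 1), (r, x, 23, 3, 27), (r, x, 23, 39, 22), (r, x, 23, 7, 1), (v, b, 14, 10, 16), (v, b, 14, 22, 17), (v, b, 14, 33, 3), (v, b, 14, 6, 36), (v, b, 36, 10, 16), (v, b, 36, 22, 17), (v, b, 36, 33, 3), (v, b, 36, 6, 36), (v, p, 25, 10, 16), (v, p, 25, 22, 17), (v, p, 25, 33, 3), (v, p, 25, 6, 36), (v, r, 32, 10, 16), (v, r, 32, 22, 17), (v, r, 32, 33, 3), (v, r, 32, 6, 36), (v, v, 34, 10, 16), (v, v, 34, 22, 17), (v, v, 34, 33, 3), (v, v, 34, 6, 36)}.
Joining (S ⋈ Q) and U on E yields {(r, n, 18, 39, 22, 11), (r, r, 20, 39, 22, 11), (r, x, 23, 39, 22, 11), (v, b, 14, 10, 16, 21), (v, b, 14, 10, 16, 33), (v, b, 14, 33, 3, 11), (v, b, 36, 10, 16, 21), (v, b, 36, 10, 16, 33), (v, b, 36, 33, 3, 11), (v, p, 25, 10, 16, 21), (v, p, 25, 10, 16, 33), (v, p, 25, 33, 3, 11), (v, r, 32, 10, 16, 21), (v, r, 32, 10, 16, 33), (v, r, 32, 33, 3, 11), (v, v, 34, 10, 16, 21), (v, v, 34, 10, 16, 33), (v, v, 34, 33, 3, 11)}.
Selection B ≤ 25: {(r, n, 18, 39, 22, 11), (r, r, 20, 39, 22, 11), (r, x, 23, 39, 22, 11), (v, b, 14, 10, 16, 21), (v, b, 14, 10, 16, 33), (v, b, 14, 33, 3, 11), (v, p, 25, 10, 16, 21), (v, p, 25, 10, 16, 33), (v, p, 25, 33, 3, 11)}
Selection E ≤ 33: {(v, b, 14, 10, 16, 21), (v, b, 14, 10, 16, 33), (v, b, 14, 33, 3, 11), (v, p, 25, 10, 16, 21), (v, p, 25, 10, 16, 33), (v, p, 25, 33, 3, 11)}
Projecting to G, C (2 duplicate(s) eliminated): {(16, b), (16, p), (3, b), (3, p)}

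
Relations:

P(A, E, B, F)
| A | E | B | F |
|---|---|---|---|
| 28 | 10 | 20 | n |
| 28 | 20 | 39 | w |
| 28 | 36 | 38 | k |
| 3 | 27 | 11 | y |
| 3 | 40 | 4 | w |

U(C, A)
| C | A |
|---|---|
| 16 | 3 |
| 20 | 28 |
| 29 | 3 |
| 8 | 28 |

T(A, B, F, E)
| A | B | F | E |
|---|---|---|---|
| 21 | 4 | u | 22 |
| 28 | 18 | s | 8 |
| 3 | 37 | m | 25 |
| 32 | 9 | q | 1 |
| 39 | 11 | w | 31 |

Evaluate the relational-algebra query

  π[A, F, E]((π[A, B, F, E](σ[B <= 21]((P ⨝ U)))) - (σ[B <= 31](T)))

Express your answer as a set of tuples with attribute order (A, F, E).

{(28, n, 10), (3, w, 40), (3, y, 27)}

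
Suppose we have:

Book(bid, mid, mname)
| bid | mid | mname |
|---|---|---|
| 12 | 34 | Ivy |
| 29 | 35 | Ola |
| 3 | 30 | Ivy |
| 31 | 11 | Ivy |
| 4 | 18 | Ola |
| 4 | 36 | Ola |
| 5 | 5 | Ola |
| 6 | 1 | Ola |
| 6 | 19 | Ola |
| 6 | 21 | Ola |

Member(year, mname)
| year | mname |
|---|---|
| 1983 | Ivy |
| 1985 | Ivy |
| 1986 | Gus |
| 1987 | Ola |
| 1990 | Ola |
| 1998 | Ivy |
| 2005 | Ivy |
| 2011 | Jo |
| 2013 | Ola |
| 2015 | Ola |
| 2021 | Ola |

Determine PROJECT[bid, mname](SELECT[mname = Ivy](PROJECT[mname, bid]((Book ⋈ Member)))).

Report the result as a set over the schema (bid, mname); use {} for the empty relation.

{(12, Ivy), (3, Ivy), (31, Ivy)}

Joining Book and Member on mname yields {(12, 34, Ivy, 1983), (12, 34, Ivy, 1985), (12, 34, Ivy, 1998), (12, 34, Ivy, 2005), (29, 35, Ola, 1987), (29, 35, Ola, 1990), (29, 35, Ola, 2013), (29, 35, Ola, 2015), (29, 35, Ola, 2021), (3, 30, Ivy, 1983), (3, 30, Ivy, 1985), (3, 30, Ivy, 1998), (3, 30, Ivy, 2005), (31, 11, Ivy, 1983), (31, 11, Ivy, 1985), (31, 11, Ivy, 1998), (31, 11, Ivy, 2005), (4, 18, Ola, 1987), (4, 18, Ola, 1990), (4, 18, Ola, 2013), (4, 18, Ola, 2015), (4, 18, Ola, 2021), (4, 36, Ola, 1987), (4, 36, Ola, 1990), (4, 36, Ola, 2013), (4, 36, Ola, 2015), (4, 36, Ola, 2021), (5, 5, Ola, 1987), (5, 5, Ola, 1990), (5, 5, Ola, 2013), (5, 5, Ola, 2015), (5, 5, Ola, 2021), (6, 1, Ola, 1987), (6, 1, Ola, 1990), (6, 1, Ola, 2013), (6, 1, Ola, 2015), (6, 1, Ola, 2021), (6, 19, Ola, 1987), (6, 19, Ola, 1990), (6, 19, Ola, 2013), (6, 19, Ola, 2015), (6, 19, Ola, 2021), (6, 21, Ola, 1987), (6, 21, Ola, 1990), (6, 21, Ola, 2013), (6, 21, Ola, 2015), (6, 21, Ola, 2021)}.
π_{mname, bid} gives {(Ivy, 12), (Ivy, 3), (Ivy, 31), (Ola, 29), (Ola, 4), (Ola, 5), (Ola, 6)} (40 duplicate(s) eliminated).
Filtering on mname = Ivy leaves {(Ivy, 12), (Ivy, 3), (Ivy, 31)}.
π_{bid, mname} gives {(12, Ivy), (3, Ivy), (31, Ivy)}.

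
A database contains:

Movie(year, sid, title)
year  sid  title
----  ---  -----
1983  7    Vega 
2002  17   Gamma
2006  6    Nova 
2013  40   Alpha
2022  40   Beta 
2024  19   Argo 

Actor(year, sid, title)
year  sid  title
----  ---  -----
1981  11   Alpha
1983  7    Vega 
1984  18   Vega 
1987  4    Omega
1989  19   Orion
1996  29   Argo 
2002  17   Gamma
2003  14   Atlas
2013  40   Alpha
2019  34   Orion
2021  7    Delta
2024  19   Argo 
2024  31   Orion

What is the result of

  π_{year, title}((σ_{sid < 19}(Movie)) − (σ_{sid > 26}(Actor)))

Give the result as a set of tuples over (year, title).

{(1983, Vega), (2002, Gamma), (2006, Nova)}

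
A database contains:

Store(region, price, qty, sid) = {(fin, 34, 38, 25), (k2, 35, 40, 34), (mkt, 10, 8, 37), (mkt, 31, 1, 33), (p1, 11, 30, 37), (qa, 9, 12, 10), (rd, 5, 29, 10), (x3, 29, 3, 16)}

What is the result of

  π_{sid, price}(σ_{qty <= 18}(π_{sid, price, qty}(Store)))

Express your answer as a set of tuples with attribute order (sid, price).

π_{sid, price, qty} gives {(10, 5, 29), (10, 9, 12), (16, 29, 3), (25, 34, 38), (33, 31, 1), (34, 35, 40), (37, 10, 8), (37, 11, 30)}.
Filtering on qty <= 18 leaves {(10, 9, 12), (16, 29, 3), (33, 31, 1), (37, 10, 8)}.
π_{sid, price} gives {(10, 9), (16, 29), (33, 31), (37, 10)}.

{(10, 9), (16, 29), (33, 31), (37, 10)}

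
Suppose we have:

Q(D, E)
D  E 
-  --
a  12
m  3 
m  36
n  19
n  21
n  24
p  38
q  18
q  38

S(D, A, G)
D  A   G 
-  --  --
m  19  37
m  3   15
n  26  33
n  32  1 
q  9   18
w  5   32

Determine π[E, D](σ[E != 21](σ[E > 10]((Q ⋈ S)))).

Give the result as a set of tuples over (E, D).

{(18, q), (19, n), (24, n), (36, m), (38, q)}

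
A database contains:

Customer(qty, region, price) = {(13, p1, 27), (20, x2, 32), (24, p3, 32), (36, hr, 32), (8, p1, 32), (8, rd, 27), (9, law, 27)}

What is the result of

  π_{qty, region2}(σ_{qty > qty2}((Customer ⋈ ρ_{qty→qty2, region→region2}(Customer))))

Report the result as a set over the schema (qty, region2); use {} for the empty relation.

{(13, law), (13, rd), (20, p1), (24, p1), (24, x2), (36, p1), (36, p3), (36, x2), (9, rd)}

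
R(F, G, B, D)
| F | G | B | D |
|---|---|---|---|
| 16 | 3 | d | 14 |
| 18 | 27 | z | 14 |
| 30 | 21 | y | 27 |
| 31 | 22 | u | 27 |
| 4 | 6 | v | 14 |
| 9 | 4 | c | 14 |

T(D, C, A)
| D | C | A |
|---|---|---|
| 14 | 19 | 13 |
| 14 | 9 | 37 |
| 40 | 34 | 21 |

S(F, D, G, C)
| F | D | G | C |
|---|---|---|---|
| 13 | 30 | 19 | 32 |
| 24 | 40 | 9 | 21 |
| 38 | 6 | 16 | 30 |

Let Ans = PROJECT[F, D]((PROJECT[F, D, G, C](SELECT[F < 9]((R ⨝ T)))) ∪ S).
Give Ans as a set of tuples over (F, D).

Joining R and T on D yields {(16, 3, d, 14, 19, 13), (16, 3, d, 14, 9, 37), (18, 27, z, 14, 19, 13), (18, 27, z, 14, 9, 37), (4, 6, v, 14, 19, 13), (4, 6, v, 14, 9, 37), (9, 4, c, 14, 19, 13), (9, 4, c, 14, 9, 37)}.
Selection F < 9: {(4, 6, v, 14, 19, 13), (4, 6, v, 14, 9, 37)}
Projecting to F, D, G, C: {(4, 14, 6, 19), (4, 14, 6, 9)}
Set union of the two operands is {(13, 30, 19, 32), (24, 40, 9, 21), (38, 6, 16, 30), (4, 14, 6, 19), (4, 14, 6, 9)}.
Projecting to F, D (1 duplicate(s) eliminated): {(13, 30), (24, 40), (38, 6), (4, 14)}

{(13, 30), (24, 40), (38, 6), (4, 14)}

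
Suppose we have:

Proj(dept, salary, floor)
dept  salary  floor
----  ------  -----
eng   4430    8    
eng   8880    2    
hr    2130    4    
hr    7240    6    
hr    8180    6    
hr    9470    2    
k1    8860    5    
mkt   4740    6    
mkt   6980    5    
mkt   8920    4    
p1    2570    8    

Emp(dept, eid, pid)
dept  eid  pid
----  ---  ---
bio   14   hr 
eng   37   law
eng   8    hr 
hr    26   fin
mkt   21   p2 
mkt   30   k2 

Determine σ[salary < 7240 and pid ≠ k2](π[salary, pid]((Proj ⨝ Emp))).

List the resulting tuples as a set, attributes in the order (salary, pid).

{(2130, fin), (4430, hr), (4430, law), (4740, p2), (6980, p2)}

Natural join on dept: {(eng, 4430, 8, 37, law), (eng, 4430, 8, 8, hr), (eng, 8880, 2, 37, law), (eng, 8880, 2, 8, hr), (hr, 2130, 4, 26, fin), (hr, 7240, 6, 26, fin), (hr, 8180, 6, 26, fin), (hr, 9470, 2, 26, fin), (mkt, 4740, 6, 21, p2), (mkt, 4740, 6, 30, k2), (mkt, 6980, 5, 21, p2), (mkt, 6980, 5, 30, k2), (mkt, 8920, 4, 21, p2), (mkt, 8920, 4, 30, k2)}
Keep only column(s) salary, pid: {(2130, fin), (4430, hr), (4430, law), (4740, k2), (4740, p2), (6980, k2), (6980, p2), (7240, fin), (8180, fin), (8880, hr), (8880, law), (8920, k2), (8920, p2), (9470, fin)}
Filtering on salary < 7240 and pid ≠ k2 leaves {(2130, fin), (4430, hr), (4430, law), (4740, p2), (6980, p2)}.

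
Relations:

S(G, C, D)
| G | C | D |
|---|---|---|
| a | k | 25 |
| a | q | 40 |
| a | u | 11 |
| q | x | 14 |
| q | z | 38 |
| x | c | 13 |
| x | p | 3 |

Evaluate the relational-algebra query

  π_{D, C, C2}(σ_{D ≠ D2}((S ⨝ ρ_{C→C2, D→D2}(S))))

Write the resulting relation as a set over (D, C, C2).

{(11, u, k), (11, u, q), (13, c, p), (14, x, z), (25, k, q), (25, k, u), (3, p, c), (38, z, x), (40, q, k), (40, q, u)}

ρ[C→C2, D→D2]: schema becomes (G, C2, D2); tuples unchanged.
Natural join on G: {(a, k, 25, k, 25), (a, k, 25, q, 40), (a, k, 25, u, 11), (a, q, 40, k, 25), (a, q, 40, q, 40), (a, q, 40, u, 11), (a, u, 11, k, 25), (a, u, 11, q, 40), (a, u, 11, u, 11), (q, x, 14, x, 14), (q, x, 14, z, 38), (q, z, 38, x, 14), (q, z, 38, z, 38), (x, c, 13, c, 13), (x, c, 13, p, 3), (x, p, 3, c, 13), (x, p, 3, p, 3)}
Selection D ≠ D2: {(a, k, 25, q, 40), (a, k, 25, u, 11), (a, q, 40, k, 25), (a, q, 40, u, 11), (a, u, 11, k, 25), (a, u, 11, q, 40), (q, x, 14, z, 38), (q, z, 38, x, 14), (x, c, 13, p, 3), (x, p, 3, c, 13)}
π[D, C, C2]: project onto (D, C, C2) → {(11, u, k), (11, u, q), (13, c, p), (14, x, z), (25, k, q), (25, k, u), (3, p, c), (38, z, x), (40, q, k), (40, q, u)}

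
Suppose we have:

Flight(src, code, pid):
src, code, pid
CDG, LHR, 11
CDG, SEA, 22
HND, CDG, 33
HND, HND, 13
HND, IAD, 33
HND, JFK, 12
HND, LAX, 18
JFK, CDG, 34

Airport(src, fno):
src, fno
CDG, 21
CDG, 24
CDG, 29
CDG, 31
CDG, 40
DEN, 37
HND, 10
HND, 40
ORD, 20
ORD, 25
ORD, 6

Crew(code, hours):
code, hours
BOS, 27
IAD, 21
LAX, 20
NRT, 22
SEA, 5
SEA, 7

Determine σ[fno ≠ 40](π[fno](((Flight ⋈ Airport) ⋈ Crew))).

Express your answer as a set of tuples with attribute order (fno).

Natural join on src: {(CDG, LHR, 11, 21), (CDG, LHR, 11, 24), (CDG, LHR, 11, 29), (CDG, LHR, 11, 31), (CDG, LHR, 11, 40), (CDG, SEA, 22, 21), (CDG, SEA, 22, 24), (CDG, SEA, 22, 29), (CDG, SEA, 22, 31), (CDG, SEA, 22, 40), (HND, CDG, 33, 10), (HND, CDG, 33, 40), (HND, HND, 13, 10), (HND, HND, 13, 40), (HND, IAD, 33, 10), (HND, IAD, 33, 40), (HND, JFK, 12, 10), (HND, JFK, 12, 40), (HND, LAX, 18, 10), (HND, LAX, 18, 40)}
Natural join on code: {(CDG, SEA, 22, 21, 5), (CDG, SEA, 22, 21, 7), (CDG, SEA, 22, 24, 5), (CDG, SEA, 22, 24, 7), (CDG, SEA, 22, 29, 5), (CDG, SEA, 22, 29, 7), (CDG, SEA, 22, 31, 5), (CDG, SEA, 22, 31, 7), (CDG, SEA, 22, 40, 5), (CDG, SEA, 22, 40, 7), (HND, IAD, 33, 10, 21), (HND, IAD, 33, 40, 21), (HND, LAX, 18, 10, 20), (HND, LAX, 18, 40, 20)}
π_{fno} gives {10, 21, 24, 29, 31, 40} (8 duplicate(s) eliminated).
Filtering on fno ≠ 40 leaves {10, 21, 24, 29, 31}.

{10, 21, 24, 29, 31}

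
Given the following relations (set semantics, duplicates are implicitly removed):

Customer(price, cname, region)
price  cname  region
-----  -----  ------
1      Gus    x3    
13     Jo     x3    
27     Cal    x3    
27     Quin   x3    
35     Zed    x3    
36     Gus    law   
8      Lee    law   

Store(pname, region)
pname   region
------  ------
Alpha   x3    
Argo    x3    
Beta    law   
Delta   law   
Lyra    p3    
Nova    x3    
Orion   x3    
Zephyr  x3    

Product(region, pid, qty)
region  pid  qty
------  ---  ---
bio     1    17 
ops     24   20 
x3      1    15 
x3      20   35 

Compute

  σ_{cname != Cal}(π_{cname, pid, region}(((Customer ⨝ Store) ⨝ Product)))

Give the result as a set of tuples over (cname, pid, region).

{(Gus, 1, x3), (Gus, 20, x3), (Jo, 1, x3), (Jo, 20, x3), (Quin, 1, x3), (Quin, 20, x3), (Zed, 1, x3), (Zed, 20, x3)}

Joining Customer and Store on region yields {(1, Gus, x3, Alpha), (1, Gus, x3, Argo), (1, Gus, x3, Nova), (1, Gus, x3, Orion), (1, Gus, x3, Zephyr), (13, Jo, x3, Alpha), (13, Jo, x3, Argo), (13, Jo, x3, Nova), (13, Jo, x3, Orion), (13, Jo, x3, Zephyr), (27, Cal, x3, Alpha), (27, Cal, x3, Argo), (27, Cal, x3, Nova), (27, Cal, x3, Orion), (27, Cal, x3, Zephyr), (27, Quin, x3, Alpha), (27, Quin, x3, Argo), (27, Quin, x3, Nova), (27, Quin, x3, Orion), (27, Quin, x3, Zephyr), (35, Zed, x3, Alpha), (35, Zed, x3, Argo), (35, Zed, x3, Nova), (35, Zed, x3, Orion), (35, Zed, x3, Zephyr), (36, Gus, law, Beta), (36, Gus, law, Delta), (8, Lee, law, Beta), (8, Lee, law, Delta)}.
Joining (Customer ⨝ Store) and Product on region yields {(1, Gus, x3, Alpha, 1, 15), (1, Gus, x3, Alpha, 20, 35), (1, Gus, x3, Argo, 1, 15), (1, Gus, x3, Argo, 20, 35), (1, Gus, x3, Nova, 1, 15), (1, Gus, x3, Nova, 20, 35), (1, Gus, x3, Orion, 1, 15), (1, Gus, x3, Orion, 20, 35), (1, Gus, x3, Zephyr, 1, 15), (1, Gus, x3, Zephyr, 20, 35), (13, Jo, x3, Alpha, 1, 15), (13, Jo, x3, Alpha, 20, 35), (13, Jo, x3, Argo, 1, 15), (13, Jo, x3, Argo, 20, 35), (13, Jo, x3, Nova, 1, 15), (13, Jo, x3, Nova, 20, 35), (13, Jo, x3, Orion, 1, 15), (13, Jo, x3, Orion, 20, 35), (13, Jo, x3, Zephyr, 1, 15), (13, Jo, x3, Zephyr, 20, 35), (27, Cal, x3, Alpha, 1, 15), (27, Cal, x3, Alpha, 20, 35), (27, Cal, x3, Argo, 1, 15), (27, Cal, x3, Argo, 20, 35), (27, Cal, x3, Nova, 1, 15), (27, Cal, x3, Nova, 20, 35), (27, Cal, x3, Orion, 1, 15), (27, Cal, x3, Orion, 20, 35), (27, Cal, x3, Zephyr, 1, 15), (27, Cal, x3, Zephyr, 20, 35), (27, Quin, x3, Alpha, 1, 15), (27, Quin, x3, Alpha, 20, 35), (27, Quin, x3, Argo, 1, 15), (27, Quin, x3, Argo, 20, 35), (27, Quin, x3, Nova, 1, 15), (27, Quin, x3, Nova, 20, 35), (27, Quin, x3, Orion, 1, 15), (27, Quin, x3, Orion, 20, 35), (27, Quin, x3, Zephyr, 1, 15), (27, Quin, x3, Zephyr, 20, 35), (35, Zed, x3, Alpha, 1, 15), (35, Zed, x3, Alpha, 20, 35), (35, Zed, x3, Argo, 1, 15), (35, Zed, x3, Argo, 20, 35), (35, Zed, x3, Nova, 1, 15), (35, Zed, x3, Nova, 20, 35), (35, Zed, x3, Orion, 1, 15), (35, Zed, x3, Orion, 20, 35), (35, Zed, x3, Zephyr, 1, 15), (35, Zed, x3, Zephyr, 20, 35)}.
π_{cname, pid, region} gives {(Cal, 1, x3), (Cal, 20, x3), (Gus, 1, x3), (Gus, 20, x3), (Jo, 1, x3), (Jo, 20, x3), (Quin, 1, x3), (Quin, 20, x3), (Zed, 1, x3), (Zed, 20, x3)} (40 duplicate(s) eliminated).
Selection cname != Cal: {(Gus, 1, x3), (Gus, 20, x3), (Jo, 1, x3), (Jo, 20, x3), (Quin, 1, x3), (Quin, 20, x3), (Zed, 1, x3), (Zed, 20, x3)}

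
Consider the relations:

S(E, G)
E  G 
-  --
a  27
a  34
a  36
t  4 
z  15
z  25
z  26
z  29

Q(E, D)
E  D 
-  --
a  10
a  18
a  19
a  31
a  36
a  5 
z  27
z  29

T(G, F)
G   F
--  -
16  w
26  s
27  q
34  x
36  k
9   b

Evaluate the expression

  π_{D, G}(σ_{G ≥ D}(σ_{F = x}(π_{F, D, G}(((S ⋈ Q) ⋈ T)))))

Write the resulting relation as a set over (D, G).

{(10, 34), (18, 34), (19, 34), (31, 34), (5, 34)}

Joining S and Q on E yields {(a, 27, 10), (a, 27, 18), (a, 27, 19), (a, 27, 31), (a, 27, 36), (a, 27, 5), (a, 34, 10), (a, 34, 18), (a, 34, 19), (a, 34, 31), (a, 34, 36), (a, 34, 5), (a, 36, 10), (a, 36, 18), (a, 36, 19), (a, 36, 31), (a, 36, 36), (a, 36, 5), (z, 15, 27), (z, 15, 29), (z, 25, 27), (z, 25, 29), (z, 26, 27), (z, 26, 29), (z, 29, 27), (z, 29, 29)}.
Joining (S ⋈ Q) and T on G yields {(a, 27, 10, q), (a, 27, 18, q), (a, 27, 19, q), (a, 27, 31, q), (a, 27, 36, q), (a, 27, 5, q), (a, 34, 10, x), (a, 34, 18, x), (a, 34, 19, x), (a, 34, 31, x), (a, 34, 36, x), (a, 34, 5, x), (a, 36, 10, k), (a, 36, 18, k), (a, 36, 19, k), (a, 36, 31, k), (a, 36, 36, k), (a, 36, 5, k), (z, 26, 27, s), (z, 26, 29, s)}.
Projecting to F, D, G: {(k, 10, 36), (k, 18, 36), (k, 19, 36), (k, 31, 36), (k, 36, 36), (k, 5, 36), (q, 10, 27), (q, 18, 27), (q, 19, 27), (q, 31, 27), (q, 36, 27), (q, 5, 27), (s, 27, 26), (s, 29, 26), (x, 10, 34), (x, 18, 34), (x, 19, 34), (x, 31, 34), (x, 36, 34), (x, 5, 34)}
Apply σ_{F = x}; surviving tuples: {(x, 10, 34), (x, 18, 34), (x, 19, 34), (x, 31, 34), (x, 36, 34), (x, 5, 34)}
Apply σ_{G ≥ D}; surviving tuples: {(x, 10, 34), (x, 18, 34), (x, 19, 34), (x, 31, 34), (x, 5, 34)}
Projecting to D, G: {(10, 34), (18, 34), (19, 34), (31, 34), (5, 34)}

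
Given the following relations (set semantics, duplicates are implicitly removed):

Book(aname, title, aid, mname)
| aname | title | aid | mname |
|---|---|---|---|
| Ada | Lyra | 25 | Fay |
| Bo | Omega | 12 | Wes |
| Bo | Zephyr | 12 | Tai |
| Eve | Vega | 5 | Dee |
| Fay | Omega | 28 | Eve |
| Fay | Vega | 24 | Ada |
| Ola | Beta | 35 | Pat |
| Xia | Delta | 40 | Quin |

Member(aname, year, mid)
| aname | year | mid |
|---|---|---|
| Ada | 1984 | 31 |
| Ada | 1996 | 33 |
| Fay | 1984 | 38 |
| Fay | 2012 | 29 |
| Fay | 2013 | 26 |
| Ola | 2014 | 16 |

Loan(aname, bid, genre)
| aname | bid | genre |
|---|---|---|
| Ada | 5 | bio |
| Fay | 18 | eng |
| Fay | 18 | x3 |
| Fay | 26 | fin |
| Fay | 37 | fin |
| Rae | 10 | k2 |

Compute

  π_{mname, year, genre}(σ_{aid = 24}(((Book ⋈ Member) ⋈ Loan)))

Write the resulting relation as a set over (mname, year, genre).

{(Ada, 1984, eng), (Ada, 1984, fin), (Ada, 1984, x3), (Ada, 2012, eng), (Ada, 2012, fin), (Ada, 2012, x3), (Ada, 2013, eng), (Ada, 2013, fin), (Ada, 2013, x3)}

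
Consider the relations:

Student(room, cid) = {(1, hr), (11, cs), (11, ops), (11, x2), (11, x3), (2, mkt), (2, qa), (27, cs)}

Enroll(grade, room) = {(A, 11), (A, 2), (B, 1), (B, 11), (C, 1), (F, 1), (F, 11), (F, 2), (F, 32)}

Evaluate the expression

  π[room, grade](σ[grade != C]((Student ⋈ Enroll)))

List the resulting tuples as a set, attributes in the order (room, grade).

{(1, B), (1, F), (11, A), (11, B), (11, F), (2, A), (2, F)}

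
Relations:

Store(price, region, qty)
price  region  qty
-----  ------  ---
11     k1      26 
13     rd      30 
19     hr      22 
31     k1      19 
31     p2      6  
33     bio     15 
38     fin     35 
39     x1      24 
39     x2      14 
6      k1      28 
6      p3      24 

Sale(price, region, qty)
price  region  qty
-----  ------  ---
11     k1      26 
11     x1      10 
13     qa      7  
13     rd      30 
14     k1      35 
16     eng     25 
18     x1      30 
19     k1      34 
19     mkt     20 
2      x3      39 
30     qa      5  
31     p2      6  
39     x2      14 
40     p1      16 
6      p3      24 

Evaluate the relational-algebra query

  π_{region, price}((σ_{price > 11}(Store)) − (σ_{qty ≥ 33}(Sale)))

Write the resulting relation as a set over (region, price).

{(bio, 33), (fin, 38), (hr, 19), (k1, 31), (p2, 31), (rd, 13), (x1, 39), (x2, 39)}

Filtering on price > 11 leaves {(13, rd, 30), (19, hr, 22), (31, k1, 19), (31, p2, 6), (33, bio, 15), (38, fin, 35), (39, x1, 24), (39, x2, 14)}.
Filtering on qty ≥ 33 leaves {(14, k1, 35), (19, k1, 34), (2, x3, 39)}.
Set difference of the two operands is {(13, rd, 30), (19, hr, 22), (31, k1, 19), (31, p2, 6), (33, bio, 15), (38, fin, 35), (39, x1, 24), (39, x2, 14)}.
Keep only column(s) region, price: {(bio, 33), (fin, 38), (hr, 19), (k1, 31), (p2, 31), (rd, 13), (x1, 39), (x2, 39)}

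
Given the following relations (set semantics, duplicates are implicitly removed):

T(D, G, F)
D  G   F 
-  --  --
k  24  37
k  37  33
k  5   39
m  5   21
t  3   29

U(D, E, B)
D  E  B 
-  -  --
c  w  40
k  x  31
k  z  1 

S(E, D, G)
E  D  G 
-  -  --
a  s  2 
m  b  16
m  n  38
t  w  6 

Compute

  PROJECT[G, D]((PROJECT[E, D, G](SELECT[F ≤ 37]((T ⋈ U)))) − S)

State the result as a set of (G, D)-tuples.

T ⋈ U (natural join on D): {(k, 24, 37, x, 31), (k, 24, 37, z, 1), (k, 37, 33, x, 31), (k, 37, 33, z, 1), (k, 5, 39, x, 31), (k, 5, 39, z, 1)}
Selection F ≤ 37: {(k, 24, 37, x, 31), (k, 24, 37, z, 1), (k, 37, 33, x, 31), (k, 37, 33, z, 1)}
Keep only column(s) E, D, G: {(x, k, 24), (x, k, 37), (z, k, 24), (z, k, 37)}
Set difference of the two operands is {(x, k, 24), (x, k, 37), (z, k, 24), (z, k, 37)}.
Keep only column(s) G, D (2 duplicate(s) eliminated): {(24, k), (37, k)}

{(24, k), (37, k)}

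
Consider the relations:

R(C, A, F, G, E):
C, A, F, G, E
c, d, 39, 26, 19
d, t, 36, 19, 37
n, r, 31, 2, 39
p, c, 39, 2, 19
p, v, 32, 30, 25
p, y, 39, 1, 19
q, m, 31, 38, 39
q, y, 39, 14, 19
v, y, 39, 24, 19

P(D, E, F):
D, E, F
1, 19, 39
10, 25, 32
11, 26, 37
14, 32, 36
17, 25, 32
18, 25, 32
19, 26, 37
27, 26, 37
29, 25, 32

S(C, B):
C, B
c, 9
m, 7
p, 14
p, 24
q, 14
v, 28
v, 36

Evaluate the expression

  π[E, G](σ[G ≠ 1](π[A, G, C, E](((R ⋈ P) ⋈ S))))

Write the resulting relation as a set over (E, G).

{(19, 14), (19, 2), (19, 24), (19, 26), (25, 30)}

Joining R and P on F, E yields {(c, d, 39, 26, 19, 1), (p, c, 39, 2, 19, 1), (p, v, 32, 30, 25, 10), (p, v, 32, 30, 25, 17), (p, v, 32, 30, 25, 18), (p, v, 32, 30, 25, 29), (p, y, 39, 1, 19, 1), (q, y, 39, 14, 19, 1), (v, y, 39, 24, 19, 1)}.
Joining (R ⋈ P) and S on C yields {(c, d, 39, 26, 19, 1, 9), (p, c, 39, 2, 19, 1, 14), (p, c, 39, 2, 19, 1, 24), (p, v, 32, 30, 25, 10, 14), (p, v, 32, 30, 25, 10, 24), (p, v, 32, 30, 25, 17, 14), (p, v, 32, 30, 25, 17, 24), (p, v, 32, 30, 25, 18, 14), (p, v, 32, 30, 25, 18, 24), (p, v, 32, 30, 25, 29, 14), (p, v, 32, 30, 25, 29, 24), (p, y, 39, 1, 19, 1, 14), (p, y, 39, 1, 19, 1, 24), (q, y, 39, 14, 19, 1, 14), (v, y, 39, 24, 19, 1, 28), (v, y, 39, 24, 19, 1, 36)}.
π[A, G, C, E]: project onto (A, G, C, E) (10 duplicate(s) eliminated) → {(c, 2, p, 19), (d, 26, c, 19), (v, 30, p, 25), (y, 1, p, 19), (y, 14, q, 19), (y, 24, v, 19)}
Filtering on G ≠ 1 leaves {(c, 2, p, 19), (d, 26, c, 19), (v, 30, p, 25), (y, 14, q, 19), (y, 24, v, 19)}.
π[E, G]: project onto (E, G) → {(19, 14), (19, 2), (19, 24), (19, 26), (25, 30)}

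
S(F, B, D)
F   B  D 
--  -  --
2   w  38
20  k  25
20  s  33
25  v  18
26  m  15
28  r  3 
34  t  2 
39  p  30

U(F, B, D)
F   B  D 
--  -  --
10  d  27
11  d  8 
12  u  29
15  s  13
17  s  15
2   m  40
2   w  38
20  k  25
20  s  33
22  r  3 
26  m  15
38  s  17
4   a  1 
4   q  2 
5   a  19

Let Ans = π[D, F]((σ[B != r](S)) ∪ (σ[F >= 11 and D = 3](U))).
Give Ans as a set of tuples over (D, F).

{(15, 26), (18, 25), (2, 34), (25, 20), (3, 22), (30, 39), (33, 20), (38, 2)}

Selection B != r: {(2, w, 38), (20, k, 25), (20, s, 33), (25, v, 18), (26, m, 15), (34, t, 2), (39, p, 30)}
Selection F >= 11 and D = 3: {(22, r, 3)}
Taking the union: {(2, w, 38), (20, k, 25), (20, s, 33), (22, r, 3), (25, v, 18), (26, m, 15), (34, t, 2), (39, p, 30)}
Projecting to D, F: {(15, 26), (18, 25), (2, 34), (25, 20), (3, 22), (30, 39), (33, 20), (38, 2)}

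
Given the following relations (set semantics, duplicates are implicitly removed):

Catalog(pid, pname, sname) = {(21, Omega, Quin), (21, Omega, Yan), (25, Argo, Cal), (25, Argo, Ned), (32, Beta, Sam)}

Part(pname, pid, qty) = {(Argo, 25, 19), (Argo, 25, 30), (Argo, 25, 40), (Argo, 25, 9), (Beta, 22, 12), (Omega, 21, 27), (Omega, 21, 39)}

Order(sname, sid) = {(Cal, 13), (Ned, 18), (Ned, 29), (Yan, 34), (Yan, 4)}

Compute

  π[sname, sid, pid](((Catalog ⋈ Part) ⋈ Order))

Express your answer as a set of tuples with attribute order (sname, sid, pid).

Catalog ⋈ Part (natural join on pid, pname): {(21, Omega, Quin, 27), (21, Omega, Quin, 39), (21, Omega, Yan, 27), (21, Omega, Yan, 39), (25, Argo, Cal, 19), (25, Argo, Cal, 30), (25, Argo, Cal, 40), (25, Argo, Cal, 9), (25, Argo, Ned, 19), (25, Argo, Ned, 30), (25, Argo, Ned, 40), (25, Argo, Ned, 9)}
(Catalog ⋈ Part) ⋈ Order (natural join on sname): {(21, Omega, Yan, 27, 34), (21, Omega, Yan, 27, 4), (21, Omega, Yan, 39, 34), (21, Omega, Yan, 39, 4), (25, Argo, Cal, 19, 13), (25, Argo, Cal, 30, 13), (25, Argo, Cal, 40, 13), (25, Argo, Cal, 9, 13), (25, Argo, Ned, 19, 18), (25, Argo, Ned, 19, 29), (25, Argo, Ned, 30, 18), (25, Argo, Ned, 30, 29), (25, Argo, Ned, 40, 18), (25, Argo, Ned, 40, 29), (25, Argo, Ned, 9, 18), (25, Argo, Ned, 9, 29)}
Projecting to sname, sid, pid (11 duplicate(s) eliminated): {(Cal, 13, 25), (Ned, 18, 25), (Ned, 29, 25), (Yan, 34, 21), (Yan, 4, 21)}

{(Cal, 13, 25), (Ned, 18, 25), (Ned, 29, 25), (Yan, 34, 21), (Yan, 4, 21)}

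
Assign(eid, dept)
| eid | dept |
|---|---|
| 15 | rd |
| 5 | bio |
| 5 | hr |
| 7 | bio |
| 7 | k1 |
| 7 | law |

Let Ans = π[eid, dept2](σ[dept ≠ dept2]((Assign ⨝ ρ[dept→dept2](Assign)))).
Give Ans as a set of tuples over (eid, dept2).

{(5, bio), (5, hr), (7, bio), (7, k1), (7, law)}

ρ[dept→dept2]: schema becomes (eid, dept2); tuples unchanged.
Assign ⋈ ρ[dept→dept2](Assign) (natural join on eid): {(15, rd, rd), (5, bio, bio), (5, bio, hr), (5, hr, bio), (5, hr, hr), (7, bio, bio), (7, bio, k1), (7, bio, law), (7, k1, bio), (7, k1, k1), (7, k1, law), (7, law, bio), (7, law, k1), (7, law, law)}
Filtering on dept ≠ dept2 leaves {(5, bio, hr), (5, hr, bio), (7, bio, k1), (7, bio, law), (7, k1, bio), (7, k1, law), (7, law, bio), (7, law, k1)}.
π[eid, dept2]: project onto (eid, dept2) (3 duplicate(s) eliminated) → {(5, bio), (5, hr), (7, bio), (7, k1), (7, law)}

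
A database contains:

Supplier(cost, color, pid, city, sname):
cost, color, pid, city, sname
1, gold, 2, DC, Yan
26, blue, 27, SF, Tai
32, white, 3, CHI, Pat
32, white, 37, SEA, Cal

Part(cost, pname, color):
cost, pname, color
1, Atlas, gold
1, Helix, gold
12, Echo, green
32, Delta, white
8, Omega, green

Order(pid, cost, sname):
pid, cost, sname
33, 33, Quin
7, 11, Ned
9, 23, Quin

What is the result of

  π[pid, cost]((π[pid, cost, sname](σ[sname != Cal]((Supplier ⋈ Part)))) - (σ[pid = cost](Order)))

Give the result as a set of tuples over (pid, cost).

{(2, 1), (3, 32)}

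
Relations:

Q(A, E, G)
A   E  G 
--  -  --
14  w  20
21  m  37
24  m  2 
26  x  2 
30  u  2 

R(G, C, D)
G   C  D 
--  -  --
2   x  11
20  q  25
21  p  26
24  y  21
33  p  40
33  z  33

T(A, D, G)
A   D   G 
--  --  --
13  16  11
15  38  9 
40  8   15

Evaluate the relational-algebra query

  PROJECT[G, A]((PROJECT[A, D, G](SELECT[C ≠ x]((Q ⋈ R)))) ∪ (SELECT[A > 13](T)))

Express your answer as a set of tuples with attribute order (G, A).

Joining Q and R on G yields {(14, w, 20, q, 25), (24, m, 2, x, 11), (26, x, 2, x, 11), (30, u, 2, x, 11)}.
σ[C ≠ x]: keep tuples satisfying C ≠ x → {(14, w, 20, q, 25)}
π_{A, D, G} gives {(14, 25, 20)}.
σ[A > 13]: keep tuples satisfying A > 13 → {(15, 38, 9), (40, 8, 15)}
Set union of the two operands is {(14, 25, 20), (15, 38, 9), (40, 8, 15)}.
π_{G, A} gives {(15, 40), (20, 14), (9, 15)}.

{(15, 40), (20, 14), (9, 15)}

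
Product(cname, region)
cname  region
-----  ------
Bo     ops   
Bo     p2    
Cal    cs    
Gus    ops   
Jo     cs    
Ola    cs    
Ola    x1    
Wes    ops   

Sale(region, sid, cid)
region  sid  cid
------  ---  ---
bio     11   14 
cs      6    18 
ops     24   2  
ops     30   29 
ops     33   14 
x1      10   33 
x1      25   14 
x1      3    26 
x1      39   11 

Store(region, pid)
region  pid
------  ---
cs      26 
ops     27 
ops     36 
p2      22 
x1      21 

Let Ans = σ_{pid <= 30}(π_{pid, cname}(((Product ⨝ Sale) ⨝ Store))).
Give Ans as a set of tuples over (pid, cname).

Joining Product and Sale on region yields {(Bo, ops, 24, 2), (Bo, ops, 30, 29), (Bo, ops, 33, 14), (Cal, cs, 6, 18), (Gus, ops, 24, 2), (Gus, ops, 30, 29), (Gus, ops, 33, 14), (Jo, cs, 6, 18), (Ola, cs, 6, 18), (Ola, x1, 10, 33), (Ola, x1, 25, 14), (Ola, x1, 3, 26), (Ola, x1, 39, 11), (Wes, ops, 24, 2), (Wes, ops, 30, 29), (Wes, ops, 33, 14)}.
Joining (Product ⨝ Sale) and Store on region yields {(Bo, ops, 24, 2, 27), (Bo, ops, 24, 2, 36), (Bo, ops, 30, 29, 27), (Bo, ops, 30, 29, 36), (Bo, ops, 33, 14, 27), (Bo, ops, 33, 14, 36), (Cal, cs, 6, 18, 26), (Gus, ops, 24, 2, 27), (Gus, ops, 24, 2, 36), (Gus, ops, 30, 29, 27), (Gus, ops, 30, 29, 36), (Gus, ops, 33, 14, 27), (Gus, ops, 33, 14, 36), (Jo, cs, 6, 18, 26), (Ola, cs, 6, 18, 26), (Ola, x1, 10, 33, 21), (Ola, x1, 25, 14, 21), (Ola, x1, 3, 26, 21), (Ola, x1, 39, 11, 21), (Wes, ops, 24, 2, 27), (Wes, ops, 24, 2, 36), (Wes, ops, 30, 29, 27), (Wes, ops, 30, 29, 36), (Wes, ops, 33, 14, 27), (Wes, ops, 33, 14, 36)}.
Projecting to pid, cname (15 duplicate(s) eliminated): {(21, Ola), (26, Cal), (26, Jo), (26, Ola), (27, Bo), (27, Gus), (27, Wes), (36, Bo), (36, Gus), (36, Wes)}
Filtering on pid <= 30 leaves {(21, Ola), (26, Cal), (26, Jo), (26, Ola), (27, Bo), (27, Gus), (27, Wes)}.

{(21, Ola), (26, Cal), (26, Jo), (26, Ola), (27, Bo), (27, Gus), (27, Wes)}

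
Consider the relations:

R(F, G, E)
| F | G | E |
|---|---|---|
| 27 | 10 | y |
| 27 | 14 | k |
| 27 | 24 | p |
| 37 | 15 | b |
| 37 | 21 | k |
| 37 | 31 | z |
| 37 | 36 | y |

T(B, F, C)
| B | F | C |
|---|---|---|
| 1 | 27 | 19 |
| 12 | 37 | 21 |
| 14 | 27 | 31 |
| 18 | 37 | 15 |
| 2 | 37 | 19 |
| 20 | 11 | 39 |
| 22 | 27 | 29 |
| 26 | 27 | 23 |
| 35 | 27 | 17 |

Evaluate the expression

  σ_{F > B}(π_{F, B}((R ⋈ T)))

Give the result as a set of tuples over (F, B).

R ⋈ T (natural join on F): {(27, 10, y, 1, 19), (27, 10, y, 14, 31), (27, 10, y, 22, 29), (27, 10, y, 26, 23), (27, 10, y, 35, 17), (27, 14, k, 1, 19), (27, 14, k, 14, 31), (27, 14, k, 22, 29), (27, 14, k, 26, 23), (27, 14, k, 35, 17), (27, 24, p, 1, 19), (27, 24, p, 14, 31), (27, 24, p, 22, 29), (27, 24, p, 26, 23), (27, 24, p, 35, 17), (37, 15, b, 12, 21), (37, 15, b, 18, 15), (37, 15, b, 2, 19), (37, 21, k, 12, 21), (37, 21, k, 18, 15), (37, 21, k, 2, 19), (37, 31, z, 12, 21), (37, 31, z, 18, 15), (37, 31, z, 2, 19), (37, 36, y, 12, 21), (37, 36, y, 18, 15), (37, 36, y, 2, 19)}
π[F, B]: project onto (F, B) (19 duplicate(s) eliminated) → {(27, 1), (27, 14), (27, 22), (27, 26), (27, 35), (37, 12), (37, 18), (37, 2)}
Apply σ_{F > B}; surviving tuples: {(27, 1), (27, 14), (27, 22), (27, 26), (37, 12), (37, 18), (37, 2)}

{(27, 1), (27, 14), (27, 22), (27, 26), (37, 12), (37, 18), (37, 2)}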